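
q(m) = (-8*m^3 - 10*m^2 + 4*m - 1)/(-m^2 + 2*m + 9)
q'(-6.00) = 6.61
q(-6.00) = -34.44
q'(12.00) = 6.09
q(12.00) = 137.09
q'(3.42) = -202.90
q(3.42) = -102.40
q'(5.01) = -153.67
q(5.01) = 203.61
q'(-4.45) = 5.69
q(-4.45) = -24.78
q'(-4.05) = 5.19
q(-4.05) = -22.59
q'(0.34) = -0.57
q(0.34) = -0.12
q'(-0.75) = 1.25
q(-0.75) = -0.90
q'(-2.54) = -21.71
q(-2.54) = -21.89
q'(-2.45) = -41.40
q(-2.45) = -24.61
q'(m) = (2*m - 2)*(-8*m^3 - 10*m^2 + 4*m - 1)/(-m^2 + 2*m + 9)^2 + (-24*m^2 - 20*m + 4)/(-m^2 + 2*m + 9)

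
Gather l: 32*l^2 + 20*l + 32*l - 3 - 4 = 32*l^2 + 52*l - 7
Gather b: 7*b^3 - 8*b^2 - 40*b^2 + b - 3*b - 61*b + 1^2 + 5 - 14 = 7*b^3 - 48*b^2 - 63*b - 8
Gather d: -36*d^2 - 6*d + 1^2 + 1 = -36*d^2 - 6*d + 2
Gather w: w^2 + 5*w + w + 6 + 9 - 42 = w^2 + 6*w - 27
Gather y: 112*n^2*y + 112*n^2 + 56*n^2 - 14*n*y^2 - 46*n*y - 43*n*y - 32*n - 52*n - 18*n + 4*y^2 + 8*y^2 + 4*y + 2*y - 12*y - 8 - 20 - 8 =168*n^2 - 102*n + y^2*(12 - 14*n) + y*(112*n^2 - 89*n - 6) - 36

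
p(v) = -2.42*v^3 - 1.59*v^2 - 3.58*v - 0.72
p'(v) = -7.26*v^2 - 3.18*v - 3.58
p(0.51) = -3.28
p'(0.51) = -7.09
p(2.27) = -45.35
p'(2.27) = -48.21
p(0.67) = -4.56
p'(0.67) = -8.97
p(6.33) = -700.89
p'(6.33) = -314.61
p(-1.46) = 8.65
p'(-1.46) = -14.41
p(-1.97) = 18.66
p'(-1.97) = -25.49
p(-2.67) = 43.57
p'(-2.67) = -46.85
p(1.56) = -19.36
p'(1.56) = -26.21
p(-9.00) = 1666.89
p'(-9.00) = -563.02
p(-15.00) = 7862.73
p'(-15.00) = -1589.38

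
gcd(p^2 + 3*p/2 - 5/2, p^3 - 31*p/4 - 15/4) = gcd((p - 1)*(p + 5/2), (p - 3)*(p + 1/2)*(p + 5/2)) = p + 5/2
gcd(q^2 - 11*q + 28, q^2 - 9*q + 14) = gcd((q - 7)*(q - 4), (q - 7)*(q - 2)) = q - 7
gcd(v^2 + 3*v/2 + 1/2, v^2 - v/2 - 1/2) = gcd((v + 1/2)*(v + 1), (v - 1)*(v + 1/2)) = v + 1/2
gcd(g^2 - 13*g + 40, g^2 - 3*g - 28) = 1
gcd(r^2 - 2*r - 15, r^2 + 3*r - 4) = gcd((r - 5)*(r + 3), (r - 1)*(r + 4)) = 1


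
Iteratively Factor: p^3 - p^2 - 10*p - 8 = (p + 2)*(p^2 - 3*p - 4) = (p + 1)*(p + 2)*(p - 4)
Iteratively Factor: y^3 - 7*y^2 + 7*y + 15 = (y - 3)*(y^2 - 4*y - 5) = (y - 3)*(y + 1)*(y - 5)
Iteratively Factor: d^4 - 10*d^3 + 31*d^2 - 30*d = (d - 2)*(d^3 - 8*d^2 + 15*d) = (d - 3)*(d - 2)*(d^2 - 5*d) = (d - 5)*(d - 3)*(d - 2)*(d)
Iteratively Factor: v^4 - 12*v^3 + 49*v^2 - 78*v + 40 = (v - 5)*(v^3 - 7*v^2 + 14*v - 8) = (v - 5)*(v - 1)*(v^2 - 6*v + 8) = (v - 5)*(v - 4)*(v - 1)*(v - 2)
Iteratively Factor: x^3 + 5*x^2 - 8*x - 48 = (x + 4)*(x^2 + x - 12) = (x - 3)*(x + 4)*(x + 4)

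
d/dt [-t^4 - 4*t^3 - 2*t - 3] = -4*t^3 - 12*t^2 - 2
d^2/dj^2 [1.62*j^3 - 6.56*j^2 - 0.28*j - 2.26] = 9.72*j - 13.12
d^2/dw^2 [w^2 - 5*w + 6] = 2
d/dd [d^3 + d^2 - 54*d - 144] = 3*d^2 + 2*d - 54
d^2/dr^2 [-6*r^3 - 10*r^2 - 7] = -36*r - 20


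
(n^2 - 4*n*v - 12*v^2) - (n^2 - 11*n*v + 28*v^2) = 7*n*v - 40*v^2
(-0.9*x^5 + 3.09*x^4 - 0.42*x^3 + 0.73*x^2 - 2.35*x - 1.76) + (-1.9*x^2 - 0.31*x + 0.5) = -0.9*x^5 + 3.09*x^4 - 0.42*x^3 - 1.17*x^2 - 2.66*x - 1.26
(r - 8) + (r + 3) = 2*r - 5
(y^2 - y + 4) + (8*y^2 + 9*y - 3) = 9*y^2 + 8*y + 1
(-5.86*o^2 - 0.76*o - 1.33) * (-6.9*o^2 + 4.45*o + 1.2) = 40.434*o^4 - 20.833*o^3 - 1.237*o^2 - 6.8305*o - 1.596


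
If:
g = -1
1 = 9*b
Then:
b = 1/9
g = -1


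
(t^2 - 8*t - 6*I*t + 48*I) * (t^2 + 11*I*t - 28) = t^4 - 8*t^3 + 5*I*t^3 + 38*t^2 - 40*I*t^2 - 304*t + 168*I*t - 1344*I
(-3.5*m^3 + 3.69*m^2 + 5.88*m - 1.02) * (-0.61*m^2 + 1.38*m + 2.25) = 2.135*m^5 - 7.0809*m^4 - 6.3696*m^3 + 17.0391*m^2 + 11.8224*m - 2.295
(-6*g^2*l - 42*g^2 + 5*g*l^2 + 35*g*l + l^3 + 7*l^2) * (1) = -6*g^2*l - 42*g^2 + 5*g*l^2 + 35*g*l + l^3 + 7*l^2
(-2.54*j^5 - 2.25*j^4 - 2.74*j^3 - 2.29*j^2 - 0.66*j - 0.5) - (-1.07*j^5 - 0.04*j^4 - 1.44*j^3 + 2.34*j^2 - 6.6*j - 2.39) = -1.47*j^5 - 2.21*j^4 - 1.3*j^3 - 4.63*j^2 + 5.94*j + 1.89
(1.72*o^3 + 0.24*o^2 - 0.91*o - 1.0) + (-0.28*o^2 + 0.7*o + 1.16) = 1.72*o^3 - 0.04*o^2 - 0.21*o + 0.16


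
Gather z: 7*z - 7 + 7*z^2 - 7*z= 7*z^2 - 7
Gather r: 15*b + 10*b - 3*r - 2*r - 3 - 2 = 25*b - 5*r - 5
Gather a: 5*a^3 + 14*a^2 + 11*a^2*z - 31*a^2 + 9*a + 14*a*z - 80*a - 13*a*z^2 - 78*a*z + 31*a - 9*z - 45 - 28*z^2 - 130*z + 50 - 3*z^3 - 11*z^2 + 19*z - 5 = 5*a^3 + a^2*(11*z - 17) + a*(-13*z^2 - 64*z - 40) - 3*z^3 - 39*z^2 - 120*z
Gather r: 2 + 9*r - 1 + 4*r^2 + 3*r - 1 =4*r^2 + 12*r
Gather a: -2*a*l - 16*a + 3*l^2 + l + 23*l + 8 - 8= a*(-2*l - 16) + 3*l^2 + 24*l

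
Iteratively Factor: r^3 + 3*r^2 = (r + 3)*(r^2) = r*(r + 3)*(r)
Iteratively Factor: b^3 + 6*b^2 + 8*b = (b)*(b^2 + 6*b + 8) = b*(b + 4)*(b + 2)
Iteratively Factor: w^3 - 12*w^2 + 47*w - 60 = (w - 4)*(w^2 - 8*w + 15) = (w - 4)*(w - 3)*(w - 5)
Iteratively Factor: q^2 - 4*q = (q - 4)*(q)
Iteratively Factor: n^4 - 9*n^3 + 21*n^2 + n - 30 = (n - 5)*(n^3 - 4*n^2 + n + 6) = (n - 5)*(n - 2)*(n^2 - 2*n - 3) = (n - 5)*(n - 3)*(n - 2)*(n + 1)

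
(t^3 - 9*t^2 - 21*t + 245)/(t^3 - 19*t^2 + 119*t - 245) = (t + 5)/(t - 5)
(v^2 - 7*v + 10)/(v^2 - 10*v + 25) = (v - 2)/(v - 5)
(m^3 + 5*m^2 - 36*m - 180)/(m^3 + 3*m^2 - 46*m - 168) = (m^2 - m - 30)/(m^2 - 3*m - 28)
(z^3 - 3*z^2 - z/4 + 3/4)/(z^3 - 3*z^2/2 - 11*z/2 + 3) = (z + 1/2)/(z + 2)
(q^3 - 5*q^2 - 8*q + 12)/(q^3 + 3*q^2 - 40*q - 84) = (q - 1)/(q + 7)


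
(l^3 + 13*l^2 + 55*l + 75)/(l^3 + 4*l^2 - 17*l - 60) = (l + 5)/(l - 4)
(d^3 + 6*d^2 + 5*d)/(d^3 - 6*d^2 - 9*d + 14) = d*(d^2 + 6*d + 5)/(d^3 - 6*d^2 - 9*d + 14)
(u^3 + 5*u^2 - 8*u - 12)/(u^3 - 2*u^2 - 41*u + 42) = (u^2 - u - 2)/(u^2 - 8*u + 7)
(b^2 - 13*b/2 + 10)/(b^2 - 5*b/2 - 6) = (2*b - 5)/(2*b + 3)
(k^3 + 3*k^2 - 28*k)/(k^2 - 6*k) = (k^2 + 3*k - 28)/(k - 6)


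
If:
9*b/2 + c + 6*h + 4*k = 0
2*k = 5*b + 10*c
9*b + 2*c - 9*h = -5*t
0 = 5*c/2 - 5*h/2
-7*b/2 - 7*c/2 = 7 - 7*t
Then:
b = -60/167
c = 290/1503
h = 290/1503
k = 100/1503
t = 1378/1503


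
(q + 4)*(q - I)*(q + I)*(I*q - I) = I*q^4 + 3*I*q^3 - 3*I*q^2 + 3*I*q - 4*I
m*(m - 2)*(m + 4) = m^3 + 2*m^2 - 8*m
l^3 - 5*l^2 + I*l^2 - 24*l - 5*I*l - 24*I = (l - 8)*(l + 3)*(l + I)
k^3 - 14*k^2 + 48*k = k*(k - 8)*(k - 6)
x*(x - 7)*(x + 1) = x^3 - 6*x^2 - 7*x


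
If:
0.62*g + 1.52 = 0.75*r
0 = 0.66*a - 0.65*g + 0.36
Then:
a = 1.19134897360704*r - 2.95992179863148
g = 1.20967741935484*r - 2.45161290322581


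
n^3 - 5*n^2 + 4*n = n*(n - 4)*(n - 1)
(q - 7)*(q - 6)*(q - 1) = q^3 - 14*q^2 + 55*q - 42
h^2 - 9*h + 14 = (h - 7)*(h - 2)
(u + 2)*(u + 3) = u^2 + 5*u + 6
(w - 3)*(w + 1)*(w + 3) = w^3 + w^2 - 9*w - 9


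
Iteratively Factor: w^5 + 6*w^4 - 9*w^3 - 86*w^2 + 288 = (w + 4)*(w^4 + 2*w^3 - 17*w^2 - 18*w + 72) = (w + 3)*(w + 4)*(w^3 - w^2 - 14*w + 24) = (w - 3)*(w + 3)*(w + 4)*(w^2 + 2*w - 8) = (w - 3)*(w + 3)*(w + 4)^2*(w - 2)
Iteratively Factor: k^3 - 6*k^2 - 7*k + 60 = (k + 3)*(k^2 - 9*k + 20) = (k - 5)*(k + 3)*(k - 4)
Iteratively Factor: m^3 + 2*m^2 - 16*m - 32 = (m + 4)*(m^2 - 2*m - 8) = (m + 2)*(m + 4)*(m - 4)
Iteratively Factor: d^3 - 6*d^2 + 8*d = (d)*(d^2 - 6*d + 8) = d*(d - 4)*(d - 2)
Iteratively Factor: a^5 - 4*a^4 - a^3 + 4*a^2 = (a - 1)*(a^4 - 3*a^3 - 4*a^2) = a*(a - 1)*(a^3 - 3*a^2 - 4*a) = a*(a - 1)*(a + 1)*(a^2 - 4*a) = a*(a - 4)*(a - 1)*(a + 1)*(a)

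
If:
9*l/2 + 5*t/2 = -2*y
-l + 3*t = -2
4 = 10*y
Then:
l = 13/80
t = -49/80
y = 2/5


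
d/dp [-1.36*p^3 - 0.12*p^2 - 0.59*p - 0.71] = -4.08*p^2 - 0.24*p - 0.59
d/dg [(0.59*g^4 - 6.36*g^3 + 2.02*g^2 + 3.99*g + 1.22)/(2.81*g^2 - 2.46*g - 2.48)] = (3.3158*g^5 - 22.2258*g^4 + 25.4384*g^3 + 31.1373*g^2 - 16.8756*g - 6.894)/(7.8961*g^4 - 13.8252*g^3 - 7.886*g^2 + 12.2016*g + 6.1504)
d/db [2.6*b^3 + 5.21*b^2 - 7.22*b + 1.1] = 7.8*b^2 + 10.42*b - 7.22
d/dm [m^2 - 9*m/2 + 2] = 2*m - 9/2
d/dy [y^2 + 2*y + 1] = 2*y + 2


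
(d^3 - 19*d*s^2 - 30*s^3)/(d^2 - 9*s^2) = (-d^2 + 3*d*s + 10*s^2)/(-d + 3*s)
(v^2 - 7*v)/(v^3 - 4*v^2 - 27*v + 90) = v*(v - 7)/(v^3 - 4*v^2 - 27*v + 90)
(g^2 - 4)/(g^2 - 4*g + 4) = (g + 2)/(g - 2)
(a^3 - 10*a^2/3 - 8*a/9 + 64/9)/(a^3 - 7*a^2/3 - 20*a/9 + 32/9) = (a - 2)/(a - 1)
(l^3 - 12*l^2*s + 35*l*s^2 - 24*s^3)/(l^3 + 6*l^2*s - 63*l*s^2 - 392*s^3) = (l^2 - 4*l*s + 3*s^2)/(l^2 + 14*l*s + 49*s^2)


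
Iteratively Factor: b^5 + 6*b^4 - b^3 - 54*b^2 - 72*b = (b - 3)*(b^4 + 9*b^3 + 26*b^2 + 24*b) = b*(b - 3)*(b^3 + 9*b^2 + 26*b + 24) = b*(b - 3)*(b + 4)*(b^2 + 5*b + 6) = b*(b - 3)*(b + 3)*(b + 4)*(b + 2)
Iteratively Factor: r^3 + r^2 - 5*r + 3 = (r + 3)*(r^2 - 2*r + 1) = (r - 1)*(r + 3)*(r - 1)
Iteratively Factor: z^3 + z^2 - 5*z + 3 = (z - 1)*(z^2 + 2*z - 3) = (z - 1)^2*(z + 3)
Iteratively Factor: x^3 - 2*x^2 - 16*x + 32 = (x + 4)*(x^2 - 6*x + 8) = (x - 4)*(x + 4)*(x - 2)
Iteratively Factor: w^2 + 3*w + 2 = (w + 2)*(w + 1)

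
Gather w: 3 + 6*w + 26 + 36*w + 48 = 42*w + 77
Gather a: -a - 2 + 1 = -a - 1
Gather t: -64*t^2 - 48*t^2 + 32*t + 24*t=-112*t^2 + 56*t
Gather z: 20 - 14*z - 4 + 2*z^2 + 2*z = 2*z^2 - 12*z + 16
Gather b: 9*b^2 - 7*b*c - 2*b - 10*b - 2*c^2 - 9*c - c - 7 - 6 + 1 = 9*b^2 + b*(-7*c - 12) - 2*c^2 - 10*c - 12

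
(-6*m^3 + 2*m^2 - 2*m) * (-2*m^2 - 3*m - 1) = 12*m^5 + 14*m^4 + 4*m^3 + 4*m^2 + 2*m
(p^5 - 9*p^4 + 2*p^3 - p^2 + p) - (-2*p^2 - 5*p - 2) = p^5 - 9*p^4 + 2*p^3 + p^2 + 6*p + 2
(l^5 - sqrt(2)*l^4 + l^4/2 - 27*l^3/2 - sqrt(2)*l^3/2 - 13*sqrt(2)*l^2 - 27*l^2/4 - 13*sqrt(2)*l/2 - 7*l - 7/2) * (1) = l^5 - sqrt(2)*l^4 + l^4/2 - 27*l^3/2 - sqrt(2)*l^3/2 - 13*sqrt(2)*l^2 - 27*l^2/4 - 13*sqrt(2)*l/2 - 7*l - 7/2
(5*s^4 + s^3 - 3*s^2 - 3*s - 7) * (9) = 45*s^4 + 9*s^3 - 27*s^2 - 27*s - 63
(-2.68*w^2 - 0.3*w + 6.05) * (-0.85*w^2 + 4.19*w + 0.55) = 2.278*w^4 - 10.9742*w^3 - 7.8735*w^2 + 25.1845*w + 3.3275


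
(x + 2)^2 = x^2 + 4*x + 4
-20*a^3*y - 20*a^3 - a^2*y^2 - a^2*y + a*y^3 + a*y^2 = (-5*a + y)*(4*a + y)*(a*y + a)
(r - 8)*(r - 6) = r^2 - 14*r + 48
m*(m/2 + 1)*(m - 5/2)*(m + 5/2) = m^4/2 + m^3 - 25*m^2/8 - 25*m/4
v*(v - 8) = v^2 - 8*v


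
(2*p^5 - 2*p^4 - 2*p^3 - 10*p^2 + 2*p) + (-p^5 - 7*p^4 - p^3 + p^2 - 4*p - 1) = p^5 - 9*p^4 - 3*p^3 - 9*p^2 - 2*p - 1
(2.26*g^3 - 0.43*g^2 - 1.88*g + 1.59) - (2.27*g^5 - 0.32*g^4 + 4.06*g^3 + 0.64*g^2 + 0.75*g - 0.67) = -2.27*g^5 + 0.32*g^4 - 1.8*g^3 - 1.07*g^2 - 2.63*g + 2.26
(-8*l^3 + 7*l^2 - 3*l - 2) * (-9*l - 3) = 72*l^4 - 39*l^3 + 6*l^2 + 27*l + 6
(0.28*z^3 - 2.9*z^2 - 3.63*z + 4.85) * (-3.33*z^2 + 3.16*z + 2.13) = -0.9324*z^5 + 10.5418*z^4 + 3.5203*z^3 - 33.7983*z^2 + 7.5941*z + 10.3305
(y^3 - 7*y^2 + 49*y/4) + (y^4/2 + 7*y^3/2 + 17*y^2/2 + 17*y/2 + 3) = y^4/2 + 9*y^3/2 + 3*y^2/2 + 83*y/4 + 3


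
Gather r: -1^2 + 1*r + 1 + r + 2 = 2*r + 2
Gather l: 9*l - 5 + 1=9*l - 4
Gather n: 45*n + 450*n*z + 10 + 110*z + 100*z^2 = n*(450*z + 45) + 100*z^2 + 110*z + 10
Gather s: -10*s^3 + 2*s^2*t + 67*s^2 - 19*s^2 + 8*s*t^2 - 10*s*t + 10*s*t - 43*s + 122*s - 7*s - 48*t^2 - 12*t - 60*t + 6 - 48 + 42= -10*s^3 + s^2*(2*t + 48) + s*(8*t^2 + 72) - 48*t^2 - 72*t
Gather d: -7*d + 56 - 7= 49 - 7*d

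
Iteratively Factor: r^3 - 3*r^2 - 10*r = (r)*(r^2 - 3*r - 10) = r*(r - 5)*(r + 2)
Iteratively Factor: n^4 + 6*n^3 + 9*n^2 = (n)*(n^3 + 6*n^2 + 9*n) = n*(n + 3)*(n^2 + 3*n) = n^2*(n + 3)*(n + 3)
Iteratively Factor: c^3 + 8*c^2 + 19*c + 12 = (c + 1)*(c^2 + 7*c + 12) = (c + 1)*(c + 4)*(c + 3)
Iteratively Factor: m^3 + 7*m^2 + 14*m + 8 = (m + 2)*(m^2 + 5*m + 4) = (m + 2)*(m + 4)*(m + 1)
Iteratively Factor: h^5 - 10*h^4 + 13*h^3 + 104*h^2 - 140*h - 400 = (h - 5)*(h^4 - 5*h^3 - 12*h^2 + 44*h + 80) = (h - 5)*(h + 2)*(h^3 - 7*h^2 + 2*h + 40) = (h - 5)^2*(h + 2)*(h^2 - 2*h - 8) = (h - 5)^2*(h + 2)^2*(h - 4)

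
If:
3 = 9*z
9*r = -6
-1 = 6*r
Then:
No Solution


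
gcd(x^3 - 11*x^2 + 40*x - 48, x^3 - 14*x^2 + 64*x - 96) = x^2 - 8*x + 16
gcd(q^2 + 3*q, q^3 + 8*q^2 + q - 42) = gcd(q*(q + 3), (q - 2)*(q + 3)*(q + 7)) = q + 3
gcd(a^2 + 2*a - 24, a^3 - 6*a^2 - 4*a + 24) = 1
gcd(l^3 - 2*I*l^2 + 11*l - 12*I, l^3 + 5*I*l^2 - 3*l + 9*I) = l^2 + 2*I*l + 3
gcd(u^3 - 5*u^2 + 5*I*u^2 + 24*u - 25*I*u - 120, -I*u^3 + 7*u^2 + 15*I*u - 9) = 1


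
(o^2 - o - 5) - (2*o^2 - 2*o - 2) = -o^2 + o - 3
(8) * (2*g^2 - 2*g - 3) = 16*g^2 - 16*g - 24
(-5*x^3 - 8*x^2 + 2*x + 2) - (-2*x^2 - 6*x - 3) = -5*x^3 - 6*x^2 + 8*x + 5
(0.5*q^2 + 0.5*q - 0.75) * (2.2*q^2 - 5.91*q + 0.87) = 1.1*q^4 - 1.855*q^3 - 4.17*q^2 + 4.8675*q - 0.6525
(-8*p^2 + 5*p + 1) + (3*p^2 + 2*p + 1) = -5*p^2 + 7*p + 2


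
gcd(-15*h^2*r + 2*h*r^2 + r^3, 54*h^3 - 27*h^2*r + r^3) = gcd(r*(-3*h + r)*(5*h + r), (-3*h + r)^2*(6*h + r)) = -3*h + r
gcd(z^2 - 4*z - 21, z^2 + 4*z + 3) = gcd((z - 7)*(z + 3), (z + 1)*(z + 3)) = z + 3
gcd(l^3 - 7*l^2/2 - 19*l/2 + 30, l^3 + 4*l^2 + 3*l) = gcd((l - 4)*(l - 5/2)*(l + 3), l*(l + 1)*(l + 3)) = l + 3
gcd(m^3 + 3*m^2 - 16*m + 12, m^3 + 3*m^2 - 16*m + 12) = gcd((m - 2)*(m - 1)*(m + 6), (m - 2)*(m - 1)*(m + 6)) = m^3 + 3*m^2 - 16*m + 12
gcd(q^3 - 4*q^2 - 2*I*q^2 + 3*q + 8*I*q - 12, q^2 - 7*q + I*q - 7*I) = q + I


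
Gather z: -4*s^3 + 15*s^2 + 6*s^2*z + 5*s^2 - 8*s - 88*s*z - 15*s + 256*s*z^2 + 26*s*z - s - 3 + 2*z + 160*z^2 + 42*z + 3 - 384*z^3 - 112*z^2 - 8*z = -4*s^3 + 20*s^2 - 24*s - 384*z^3 + z^2*(256*s + 48) + z*(6*s^2 - 62*s + 36)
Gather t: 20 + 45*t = 45*t + 20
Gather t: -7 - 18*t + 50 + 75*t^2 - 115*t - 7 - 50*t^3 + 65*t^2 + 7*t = -50*t^3 + 140*t^2 - 126*t + 36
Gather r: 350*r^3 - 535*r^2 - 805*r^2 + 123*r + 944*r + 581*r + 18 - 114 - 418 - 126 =350*r^3 - 1340*r^2 + 1648*r - 640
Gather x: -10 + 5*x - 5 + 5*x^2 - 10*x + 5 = 5*x^2 - 5*x - 10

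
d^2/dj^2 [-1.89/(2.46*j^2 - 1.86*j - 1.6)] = (-22.875048*j^2 + 17.295768*j + 1.89*(4.92*j - 1.86)*(9.84*j - 3.72) + 14.87808)/(-2.46*j^2 + 1.86*j + 1.6)^3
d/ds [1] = 0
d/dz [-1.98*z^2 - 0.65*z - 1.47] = -3.96*z - 0.65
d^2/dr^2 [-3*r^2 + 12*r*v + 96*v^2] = -6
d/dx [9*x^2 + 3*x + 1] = 18*x + 3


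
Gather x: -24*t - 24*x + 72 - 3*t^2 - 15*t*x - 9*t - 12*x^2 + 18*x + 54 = -3*t^2 - 33*t - 12*x^2 + x*(-15*t - 6) + 126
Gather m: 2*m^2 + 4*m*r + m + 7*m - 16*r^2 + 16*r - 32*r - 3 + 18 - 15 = 2*m^2 + m*(4*r + 8) - 16*r^2 - 16*r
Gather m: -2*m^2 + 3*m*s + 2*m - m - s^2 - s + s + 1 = -2*m^2 + m*(3*s + 1) - s^2 + 1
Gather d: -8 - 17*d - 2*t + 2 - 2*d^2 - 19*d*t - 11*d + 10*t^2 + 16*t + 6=-2*d^2 + d*(-19*t - 28) + 10*t^2 + 14*t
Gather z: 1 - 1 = 0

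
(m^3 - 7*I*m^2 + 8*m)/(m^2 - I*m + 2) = m*(m - 8*I)/(m - 2*I)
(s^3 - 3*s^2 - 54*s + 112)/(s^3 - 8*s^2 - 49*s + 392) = (s - 2)/(s - 7)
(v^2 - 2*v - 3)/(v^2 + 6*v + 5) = (v - 3)/(v + 5)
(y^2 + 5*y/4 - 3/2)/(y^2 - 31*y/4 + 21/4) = (y + 2)/(y - 7)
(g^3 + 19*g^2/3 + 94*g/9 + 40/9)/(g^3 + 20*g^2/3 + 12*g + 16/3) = (g + 5/3)/(g + 2)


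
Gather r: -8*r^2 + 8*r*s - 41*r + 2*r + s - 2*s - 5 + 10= -8*r^2 + r*(8*s - 39) - s + 5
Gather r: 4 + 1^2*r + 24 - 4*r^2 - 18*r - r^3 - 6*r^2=-r^3 - 10*r^2 - 17*r + 28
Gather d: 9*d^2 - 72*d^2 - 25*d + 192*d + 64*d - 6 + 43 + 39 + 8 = -63*d^2 + 231*d + 84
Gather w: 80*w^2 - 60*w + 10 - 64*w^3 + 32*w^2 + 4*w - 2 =-64*w^3 + 112*w^2 - 56*w + 8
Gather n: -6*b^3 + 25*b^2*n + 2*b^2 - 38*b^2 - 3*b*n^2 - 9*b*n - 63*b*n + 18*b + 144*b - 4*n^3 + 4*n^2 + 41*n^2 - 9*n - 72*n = -6*b^3 - 36*b^2 + 162*b - 4*n^3 + n^2*(45 - 3*b) + n*(25*b^2 - 72*b - 81)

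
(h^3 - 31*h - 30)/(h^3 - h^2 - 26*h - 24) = (h + 5)/(h + 4)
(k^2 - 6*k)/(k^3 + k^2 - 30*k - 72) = k/(k^2 + 7*k + 12)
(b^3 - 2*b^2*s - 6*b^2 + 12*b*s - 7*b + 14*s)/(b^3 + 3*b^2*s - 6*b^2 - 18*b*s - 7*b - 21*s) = (b - 2*s)/(b + 3*s)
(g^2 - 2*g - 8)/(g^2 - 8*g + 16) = (g + 2)/(g - 4)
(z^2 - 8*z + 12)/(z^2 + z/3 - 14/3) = 3*(z - 6)/(3*z + 7)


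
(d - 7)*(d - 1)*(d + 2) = d^3 - 6*d^2 - 9*d + 14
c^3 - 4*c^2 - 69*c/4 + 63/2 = (c - 6)*(c - 3/2)*(c + 7/2)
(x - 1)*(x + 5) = x^2 + 4*x - 5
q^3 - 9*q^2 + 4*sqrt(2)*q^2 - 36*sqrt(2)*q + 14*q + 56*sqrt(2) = (q - 7)*(q - 2)*(q + 4*sqrt(2))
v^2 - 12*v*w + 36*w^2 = (v - 6*w)^2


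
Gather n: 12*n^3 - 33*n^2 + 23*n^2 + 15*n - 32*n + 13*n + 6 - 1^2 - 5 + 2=12*n^3 - 10*n^2 - 4*n + 2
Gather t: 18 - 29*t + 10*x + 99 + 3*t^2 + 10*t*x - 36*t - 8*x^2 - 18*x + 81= 3*t^2 + t*(10*x - 65) - 8*x^2 - 8*x + 198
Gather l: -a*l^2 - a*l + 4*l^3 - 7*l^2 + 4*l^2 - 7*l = 4*l^3 + l^2*(-a - 3) + l*(-a - 7)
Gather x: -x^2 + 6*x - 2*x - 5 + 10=-x^2 + 4*x + 5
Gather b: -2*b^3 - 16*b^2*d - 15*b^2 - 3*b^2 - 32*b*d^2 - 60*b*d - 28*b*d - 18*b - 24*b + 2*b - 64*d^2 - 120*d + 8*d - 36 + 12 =-2*b^3 + b^2*(-16*d - 18) + b*(-32*d^2 - 88*d - 40) - 64*d^2 - 112*d - 24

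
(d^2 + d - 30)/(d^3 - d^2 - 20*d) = (d + 6)/(d*(d + 4))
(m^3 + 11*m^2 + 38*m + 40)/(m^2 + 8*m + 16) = (m^2 + 7*m + 10)/(m + 4)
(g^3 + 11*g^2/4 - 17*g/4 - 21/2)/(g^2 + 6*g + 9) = (4*g^2 - g - 14)/(4*(g + 3))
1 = 1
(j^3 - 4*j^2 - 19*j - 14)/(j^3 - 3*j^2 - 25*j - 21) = (j + 2)/(j + 3)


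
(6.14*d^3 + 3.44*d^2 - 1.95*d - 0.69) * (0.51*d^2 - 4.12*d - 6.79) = 3.1314*d^5 - 23.5424*d^4 - 56.8579*d^3 - 15.6755*d^2 + 16.0833*d + 4.6851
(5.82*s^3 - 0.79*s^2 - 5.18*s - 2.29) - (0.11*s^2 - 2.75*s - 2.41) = 5.82*s^3 - 0.9*s^2 - 2.43*s + 0.12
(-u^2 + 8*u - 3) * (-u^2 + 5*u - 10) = u^4 - 13*u^3 + 53*u^2 - 95*u + 30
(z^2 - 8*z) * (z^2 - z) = z^4 - 9*z^3 + 8*z^2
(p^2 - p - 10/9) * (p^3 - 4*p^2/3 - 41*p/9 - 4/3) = p^5 - 7*p^4/3 - 13*p^3/3 + 127*p^2/27 + 518*p/81 + 40/27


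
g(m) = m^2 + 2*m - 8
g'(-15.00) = -28.00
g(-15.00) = 187.00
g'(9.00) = 20.00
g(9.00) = 91.00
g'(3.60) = 9.20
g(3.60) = 12.16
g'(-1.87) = -1.74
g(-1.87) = -8.24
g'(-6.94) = -11.88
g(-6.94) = 26.28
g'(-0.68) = 0.64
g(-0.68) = -8.90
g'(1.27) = 4.54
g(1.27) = -3.85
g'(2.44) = 6.88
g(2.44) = 2.83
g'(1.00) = 4.00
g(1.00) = -5.00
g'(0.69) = 3.38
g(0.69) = -6.14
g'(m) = 2*m + 2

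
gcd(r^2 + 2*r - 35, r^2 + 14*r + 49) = r + 7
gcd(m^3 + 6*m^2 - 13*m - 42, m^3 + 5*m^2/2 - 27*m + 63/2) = m^2 + 4*m - 21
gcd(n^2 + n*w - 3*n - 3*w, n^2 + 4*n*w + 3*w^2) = n + w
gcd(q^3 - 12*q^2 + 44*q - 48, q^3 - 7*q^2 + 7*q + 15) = 1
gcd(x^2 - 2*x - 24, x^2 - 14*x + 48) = x - 6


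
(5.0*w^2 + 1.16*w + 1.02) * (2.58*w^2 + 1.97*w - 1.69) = 12.9*w^4 + 12.8428*w^3 - 3.5332*w^2 + 0.0490000000000002*w - 1.7238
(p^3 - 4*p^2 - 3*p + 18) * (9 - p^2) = -p^5 + 4*p^4 + 12*p^3 - 54*p^2 - 27*p + 162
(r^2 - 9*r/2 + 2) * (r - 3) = r^3 - 15*r^2/2 + 31*r/2 - 6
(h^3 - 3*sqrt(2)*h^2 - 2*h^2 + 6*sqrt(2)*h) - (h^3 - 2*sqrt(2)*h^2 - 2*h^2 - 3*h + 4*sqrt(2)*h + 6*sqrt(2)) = -sqrt(2)*h^2 + 2*sqrt(2)*h + 3*h - 6*sqrt(2)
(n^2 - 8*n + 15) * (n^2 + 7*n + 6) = n^4 - n^3 - 35*n^2 + 57*n + 90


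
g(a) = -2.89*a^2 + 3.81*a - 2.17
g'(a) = 3.81 - 5.78*a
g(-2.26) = -25.54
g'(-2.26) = 16.87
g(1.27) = -1.99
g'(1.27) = -3.53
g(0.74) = -0.93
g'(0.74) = -0.47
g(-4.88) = -89.59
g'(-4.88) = 32.02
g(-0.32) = -3.69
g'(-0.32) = 5.66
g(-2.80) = -35.50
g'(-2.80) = 19.99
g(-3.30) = -46.22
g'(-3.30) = 22.88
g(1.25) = -1.92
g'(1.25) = -3.42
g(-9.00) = -270.55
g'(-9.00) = 55.83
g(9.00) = -201.97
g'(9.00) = -48.21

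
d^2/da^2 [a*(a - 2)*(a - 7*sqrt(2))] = 6*a - 14*sqrt(2) - 4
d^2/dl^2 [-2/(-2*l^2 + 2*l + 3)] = 8*(2*l^2 - 2*l - 2*(2*l - 1)^2 - 3)/(-2*l^2 + 2*l + 3)^3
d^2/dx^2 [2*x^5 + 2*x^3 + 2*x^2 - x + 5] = 40*x^3 + 12*x + 4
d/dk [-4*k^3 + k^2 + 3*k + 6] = -12*k^2 + 2*k + 3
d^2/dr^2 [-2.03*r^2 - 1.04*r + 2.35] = -4.06000000000000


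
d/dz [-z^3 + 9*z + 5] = 9 - 3*z^2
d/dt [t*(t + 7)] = 2*t + 7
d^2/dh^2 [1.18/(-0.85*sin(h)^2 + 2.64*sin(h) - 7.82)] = (3.4102*sin(h)^4 - 7.94376*sin(h)^3 - 28.265012*sin(h)^2 + 40.248384*sin(h) - 0.761336000000002)/(0.85*sin(h)^2 - 2.64*sin(h) + 7.82)^3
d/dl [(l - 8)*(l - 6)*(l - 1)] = 3*l^2 - 30*l + 62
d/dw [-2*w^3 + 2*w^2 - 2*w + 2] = -6*w^2 + 4*w - 2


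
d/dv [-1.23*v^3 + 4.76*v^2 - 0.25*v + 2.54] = -3.69*v^2 + 9.52*v - 0.25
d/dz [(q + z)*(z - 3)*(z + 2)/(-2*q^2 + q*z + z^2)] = (-(q + z)*(q + 2*z)*(z - 3)*(z + 2) + (-2*q^2 + q*z + z^2)*((q + z)*(z - 3) + (q + z)*(z + 2) + (z - 3)*(z + 2)))/(-2*q^2 + q*z + z^2)^2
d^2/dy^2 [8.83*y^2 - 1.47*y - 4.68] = 17.6600000000000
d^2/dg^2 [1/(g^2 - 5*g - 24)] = 2*(g^2 - 5*g - (2*g - 5)^2 - 24)/(-g^2 + 5*g + 24)^3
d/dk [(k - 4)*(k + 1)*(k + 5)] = 3*k^2 + 4*k - 19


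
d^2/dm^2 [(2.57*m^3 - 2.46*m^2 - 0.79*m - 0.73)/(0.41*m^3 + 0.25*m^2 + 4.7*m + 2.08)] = (8.88178419700125e-16*m^7 - 1.353902*m^6 - 30.511134*m^5 + 0.183762000000002*m^4 + 147.769942*m^3 + 157.791654*m^2 + 67.766652*m - 37.332008)/(0.068921*m^9 + 0.126075*m^8 + 2.447085*m^7 + 3.955069*m^6 + 29.33115*m^5 + 41.00646*m^4 + 123.808472*m^3 + 141.0864*m^2 + 61.00224*m + 8.998912)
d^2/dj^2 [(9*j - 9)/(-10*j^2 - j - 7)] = 18*(-(j - 1)*(20*j + 1)^2 + 3*(10*j - 3)*(10*j^2 + j + 7))/(10*j^2 + j + 7)^3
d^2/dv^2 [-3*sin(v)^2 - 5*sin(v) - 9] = 5*sin(v) - 6*cos(2*v)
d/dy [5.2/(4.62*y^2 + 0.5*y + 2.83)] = (-48.048*y - 2.6)/(4.62*y^2 + 0.5*y + 2.83)^2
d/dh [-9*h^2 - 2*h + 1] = -18*h - 2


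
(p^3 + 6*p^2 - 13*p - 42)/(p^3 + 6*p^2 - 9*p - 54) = (p^2 + 9*p + 14)/(p^2 + 9*p + 18)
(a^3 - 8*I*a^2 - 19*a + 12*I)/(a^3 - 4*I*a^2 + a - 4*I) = (a - 3*I)/(a + I)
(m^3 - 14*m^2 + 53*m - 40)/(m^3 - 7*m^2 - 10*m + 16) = (m - 5)/(m + 2)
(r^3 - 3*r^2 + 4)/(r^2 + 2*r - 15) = (r^3 - 3*r^2 + 4)/(r^2 + 2*r - 15)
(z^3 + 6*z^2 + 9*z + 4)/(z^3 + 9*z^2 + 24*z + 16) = (z + 1)/(z + 4)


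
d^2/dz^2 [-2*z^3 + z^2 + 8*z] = 2 - 12*z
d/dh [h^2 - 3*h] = 2*h - 3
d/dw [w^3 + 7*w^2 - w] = 3*w^2 + 14*w - 1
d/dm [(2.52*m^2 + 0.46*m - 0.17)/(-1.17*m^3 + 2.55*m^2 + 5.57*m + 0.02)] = (2.9484*m^4 + 1.0764*m^3 + 12.2667*m^2 + 0.9678*m + 0.9561)/(1.3689*m^6 - 5.967*m^5 - 6.5313*m^4 + 28.3602*m^3 + 31.1269*m^2 + 0.2228*m + 0.0004)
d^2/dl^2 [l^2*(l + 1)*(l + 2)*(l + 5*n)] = 20*l^3 + 60*l^2*n + 36*l^2 + 90*l*n + 12*l + 20*n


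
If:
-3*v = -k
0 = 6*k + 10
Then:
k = -5/3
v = -5/9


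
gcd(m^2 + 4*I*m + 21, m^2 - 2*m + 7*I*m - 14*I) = m + 7*I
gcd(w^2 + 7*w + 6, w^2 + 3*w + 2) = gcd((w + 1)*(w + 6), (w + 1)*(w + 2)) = w + 1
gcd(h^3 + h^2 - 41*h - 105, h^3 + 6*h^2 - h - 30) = h^2 + 8*h + 15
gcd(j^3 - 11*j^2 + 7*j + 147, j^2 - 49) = j - 7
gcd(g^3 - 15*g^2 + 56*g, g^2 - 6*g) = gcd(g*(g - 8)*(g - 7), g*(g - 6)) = g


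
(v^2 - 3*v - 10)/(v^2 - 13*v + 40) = (v + 2)/(v - 8)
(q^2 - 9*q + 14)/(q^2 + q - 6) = (q - 7)/(q + 3)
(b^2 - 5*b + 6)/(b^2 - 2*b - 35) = (-b^2 + 5*b - 6)/(-b^2 + 2*b + 35)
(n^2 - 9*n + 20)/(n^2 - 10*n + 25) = (n - 4)/(n - 5)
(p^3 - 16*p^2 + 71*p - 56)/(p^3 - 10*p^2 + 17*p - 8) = (p - 7)/(p - 1)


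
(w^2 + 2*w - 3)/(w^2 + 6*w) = (w^2 + 2*w - 3)/(w*(w + 6))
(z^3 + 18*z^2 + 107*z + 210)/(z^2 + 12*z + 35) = z + 6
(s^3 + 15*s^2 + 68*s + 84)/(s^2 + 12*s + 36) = (s^2 + 9*s + 14)/(s + 6)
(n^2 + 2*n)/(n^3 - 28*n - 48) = n/(n^2 - 2*n - 24)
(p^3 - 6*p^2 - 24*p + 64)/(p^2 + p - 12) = (p^2 - 10*p + 16)/(p - 3)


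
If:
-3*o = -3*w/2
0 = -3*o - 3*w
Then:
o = 0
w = 0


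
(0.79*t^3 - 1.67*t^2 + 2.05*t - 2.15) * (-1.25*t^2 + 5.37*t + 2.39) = -0.9875*t^5 + 6.3298*t^4 - 9.6423*t^3 + 9.7047*t^2 - 6.646*t - 5.1385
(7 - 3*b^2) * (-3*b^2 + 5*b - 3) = 9*b^4 - 15*b^3 - 12*b^2 + 35*b - 21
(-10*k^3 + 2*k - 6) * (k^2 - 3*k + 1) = -10*k^5 + 30*k^4 - 8*k^3 - 12*k^2 + 20*k - 6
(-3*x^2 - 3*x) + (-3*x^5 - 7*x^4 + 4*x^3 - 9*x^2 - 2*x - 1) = -3*x^5 - 7*x^4 + 4*x^3 - 12*x^2 - 5*x - 1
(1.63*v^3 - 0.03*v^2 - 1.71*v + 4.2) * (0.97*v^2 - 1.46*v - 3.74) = 1.5811*v^5 - 2.4089*v^4 - 7.7111*v^3 + 6.6828*v^2 + 0.263400000000001*v - 15.708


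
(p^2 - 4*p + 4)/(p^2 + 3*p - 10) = (p - 2)/(p + 5)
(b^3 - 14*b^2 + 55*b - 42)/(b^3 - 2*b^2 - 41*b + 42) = (b - 6)/(b + 6)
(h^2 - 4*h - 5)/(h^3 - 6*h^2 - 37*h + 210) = (h + 1)/(h^2 - h - 42)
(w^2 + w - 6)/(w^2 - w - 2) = (w + 3)/(w + 1)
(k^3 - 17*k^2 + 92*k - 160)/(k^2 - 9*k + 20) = k - 8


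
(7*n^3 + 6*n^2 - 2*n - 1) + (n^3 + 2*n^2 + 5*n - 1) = 8*n^3 + 8*n^2 + 3*n - 2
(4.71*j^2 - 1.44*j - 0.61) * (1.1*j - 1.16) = 5.181*j^3 - 7.0476*j^2 + 0.9994*j + 0.7076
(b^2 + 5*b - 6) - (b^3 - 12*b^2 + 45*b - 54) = -b^3 + 13*b^2 - 40*b + 48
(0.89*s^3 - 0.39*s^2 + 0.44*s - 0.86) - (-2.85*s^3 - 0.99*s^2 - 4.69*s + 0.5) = 3.74*s^3 + 0.6*s^2 + 5.13*s - 1.36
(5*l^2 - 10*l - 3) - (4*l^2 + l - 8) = l^2 - 11*l + 5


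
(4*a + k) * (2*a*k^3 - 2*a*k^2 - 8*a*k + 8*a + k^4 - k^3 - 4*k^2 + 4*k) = 8*a^2*k^3 - 8*a^2*k^2 - 32*a^2*k + 32*a^2 + 6*a*k^4 - 6*a*k^3 - 24*a*k^2 + 24*a*k + k^5 - k^4 - 4*k^3 + 4*k^2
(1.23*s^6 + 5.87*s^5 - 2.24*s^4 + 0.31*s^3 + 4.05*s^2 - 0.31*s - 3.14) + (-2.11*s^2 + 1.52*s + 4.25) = 1.23*s^6 + 5.87*s^5 - 2.24*s^4 + 0.31*s^3 + 1.94*s^2 + 1.21*s + 1.11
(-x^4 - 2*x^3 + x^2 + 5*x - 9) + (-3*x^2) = -x^4 - 2*x^3 - 2*x^2 + 5*x - 9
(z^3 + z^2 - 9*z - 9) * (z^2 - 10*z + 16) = z^5 - 9*z^4 - 3*z^3 + 97*z^2 - 54*z - 144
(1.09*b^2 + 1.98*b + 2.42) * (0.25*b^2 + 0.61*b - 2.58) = 0.2725*b^4 + 1.1599*b^3 - 0.9994*b^2 - 3.6322*b - 6.2436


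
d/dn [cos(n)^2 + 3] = -sin(2*n)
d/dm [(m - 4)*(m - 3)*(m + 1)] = 3*m^2 - 12*m + 5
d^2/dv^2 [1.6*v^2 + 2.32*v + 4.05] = 3.20000000000000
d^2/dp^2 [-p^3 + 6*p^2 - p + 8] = 12 - 6*p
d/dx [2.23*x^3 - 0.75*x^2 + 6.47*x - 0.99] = 6.69*x^2 - 1.5*x + 6.47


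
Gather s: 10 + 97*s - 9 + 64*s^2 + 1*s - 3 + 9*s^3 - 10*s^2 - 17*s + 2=9*s^3 + 54*s^2 + 81*s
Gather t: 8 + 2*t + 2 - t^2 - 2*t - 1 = 9 - t^2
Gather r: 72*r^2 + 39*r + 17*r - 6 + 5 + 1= 72*r^2 + 56*r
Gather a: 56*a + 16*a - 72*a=0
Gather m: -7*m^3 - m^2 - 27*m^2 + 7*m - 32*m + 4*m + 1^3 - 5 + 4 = -7*m^3 - 28*m^2 - 21*m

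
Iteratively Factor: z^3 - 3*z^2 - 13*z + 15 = (z - 1)*(z^2 - 2*z - 15) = (z - 1)*(z + 3)*(z - 5)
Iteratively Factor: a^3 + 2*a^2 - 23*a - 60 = (a + 3)*(a^2 - a - 20) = (a + 3)*(a + 4)*(a - 5)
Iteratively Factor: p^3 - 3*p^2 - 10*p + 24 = (p - 2)*(p^2 - p - 12) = (p - 4)*(p - 2)*(p + 3)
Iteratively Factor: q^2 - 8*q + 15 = (q - 3)*(q - 5)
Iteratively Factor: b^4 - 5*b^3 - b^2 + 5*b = (b - 5)*(b^3 - b) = (b - 5)*(b + 1)*(b^2 - b) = (b - 5)*(b - 1)*(b + 1)*(b)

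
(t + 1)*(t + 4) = t^2 + 5*t + 4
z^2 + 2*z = z*(z + 2)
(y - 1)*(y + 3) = y^2 + 2*y - 3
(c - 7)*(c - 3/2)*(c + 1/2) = c^3 - 8*c^2 + 25*c/4 + 21/4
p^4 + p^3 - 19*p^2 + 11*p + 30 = (p - 3)*(p - 2)*(p + 1)*(p + 5)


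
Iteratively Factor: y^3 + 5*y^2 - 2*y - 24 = (y - 2)*(y^2 + 7*y + 12) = (y - 2)*(y + 4)*(y + 3)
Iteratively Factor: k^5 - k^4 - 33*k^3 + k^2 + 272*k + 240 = (k + 1)*(k^4 - 2*k^3 - 31*k^2 + 32*k + 240) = (k - 4)*(k + 1)*(k^3 + 2*k^2 - 23*k - 60) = (k - 5)*(k - 4)*(k + 1)*(k^2 + 7*k + 12) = (k - 5)*(k - 4)*(k + 1)*(k + 4)*(k + 3)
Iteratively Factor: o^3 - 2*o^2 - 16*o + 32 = (o - 4)*(o^2 + 2*o - 8) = (o - 4)*(o + 4)*(o - 2)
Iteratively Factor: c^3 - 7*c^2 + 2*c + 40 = (c - 5)*(c^2 - 2*c - 8) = (c - 5)*(c + 2)*(c - 4)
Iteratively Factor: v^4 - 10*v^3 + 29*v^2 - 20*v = (v - 5)*(v^3 - 5*v^2 + 4*v) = v*(v - 5)*(v^2 - 5*v + 4) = v*(v - 5)*(v - 4)*(v - 1)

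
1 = 1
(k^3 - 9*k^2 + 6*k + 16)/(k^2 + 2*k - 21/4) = 4*(k^3 - 9*k^2 + 6*k + 16)/(4*k^2 + 8*k - 21)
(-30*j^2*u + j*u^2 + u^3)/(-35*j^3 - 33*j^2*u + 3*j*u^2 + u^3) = u*(6*j + u)/(7*j^2 + 8*j*u + u^2)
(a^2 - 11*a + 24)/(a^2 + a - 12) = (a - 8)/(a + 4)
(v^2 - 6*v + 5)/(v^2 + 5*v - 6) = (v - 5)/(v + 6)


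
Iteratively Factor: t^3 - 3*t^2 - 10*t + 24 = (t + 3)*(t^2 - 6*t + 8) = (t - 2)*(t + 3)*(t - 4)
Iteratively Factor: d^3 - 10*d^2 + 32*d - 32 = (d - 2)*(d^2 - 8*d + 16) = (d - 4)*(d - 2)*(d - 4)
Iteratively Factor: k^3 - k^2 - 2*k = (k + 1)*(k^2 - 2*k) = (k - 2)*(k + 1)*(k)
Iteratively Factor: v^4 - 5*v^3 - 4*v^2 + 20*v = (v + 2)*(v^3 - 7*v^2 + 10*v) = (v - 2)*(v + 2)*(v^2 - 5*v) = v*(v - 2)*(v + 2)*(v - 5)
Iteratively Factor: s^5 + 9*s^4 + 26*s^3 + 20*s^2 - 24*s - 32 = (s + 2)*(s^4 + 7*s^3 + 12*s^2 - 4*s - 16) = (s - 1)*(s + 2)*(s^3 + 8*s^2 + 20*s + 16) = (s - 1)*(s + 2)^2*(s^2 + 6*s + 8) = (s - 1)*(s + 2)^2*(s + 4)*(s + 2)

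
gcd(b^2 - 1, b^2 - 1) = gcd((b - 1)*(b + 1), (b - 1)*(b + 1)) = b^2 - 1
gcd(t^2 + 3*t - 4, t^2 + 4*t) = t + 4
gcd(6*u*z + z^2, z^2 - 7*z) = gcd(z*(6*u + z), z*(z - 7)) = z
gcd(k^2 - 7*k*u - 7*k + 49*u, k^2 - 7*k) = k - 7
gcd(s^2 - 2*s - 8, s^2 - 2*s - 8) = s^2 - 2*s - 8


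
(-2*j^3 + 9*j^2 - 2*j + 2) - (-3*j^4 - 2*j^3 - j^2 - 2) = 3*j^4 + 10*j^2 - 2*j + 4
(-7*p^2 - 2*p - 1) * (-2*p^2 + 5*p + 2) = 14*p^4 - 31*p^3 - 22*p^2 - 9*p - 2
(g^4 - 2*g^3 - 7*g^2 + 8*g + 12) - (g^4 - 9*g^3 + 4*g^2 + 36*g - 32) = 7*g^3 - 11*g^2 - 28*g + 44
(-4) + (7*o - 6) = 7*o - 10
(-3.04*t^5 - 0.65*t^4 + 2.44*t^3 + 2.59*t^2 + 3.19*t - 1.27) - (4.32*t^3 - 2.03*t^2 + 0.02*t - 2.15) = -3.04*t^5 - 0.65*t^4 - 1.88*t^3 + 4.62*t^2 + 3.17*t + 0.88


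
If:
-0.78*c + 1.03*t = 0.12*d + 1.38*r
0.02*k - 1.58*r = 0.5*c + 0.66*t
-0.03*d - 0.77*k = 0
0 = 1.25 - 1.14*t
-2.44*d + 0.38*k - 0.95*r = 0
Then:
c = 4.86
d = 0.77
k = -0.03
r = -2.00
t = 1.10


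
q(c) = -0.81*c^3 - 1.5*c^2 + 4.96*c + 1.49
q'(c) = -2.43*c^2 - 3.0*c + 4.96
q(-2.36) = -7.92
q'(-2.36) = -1.49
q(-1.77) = -7.50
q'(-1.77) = 2.66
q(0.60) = 3.75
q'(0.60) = 2.29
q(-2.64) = -7.16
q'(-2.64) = -4.06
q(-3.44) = -0.35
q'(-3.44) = -13.48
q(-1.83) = -7.65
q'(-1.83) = 2.31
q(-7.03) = 173.91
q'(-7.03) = -94.04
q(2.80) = -14.16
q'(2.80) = -22.49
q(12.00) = -1554.67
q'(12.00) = -380.96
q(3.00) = -19.00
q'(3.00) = -25.91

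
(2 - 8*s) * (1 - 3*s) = 24*s^2 - 14*s + 2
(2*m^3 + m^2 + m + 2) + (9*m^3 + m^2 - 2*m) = 11*m^3 + 2*m^2 - m + 2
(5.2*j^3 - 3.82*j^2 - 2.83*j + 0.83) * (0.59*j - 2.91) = 3.068*j^4 - 17.3858*j^3 + 9.4465*j^2 + 8.725*j - 2.4153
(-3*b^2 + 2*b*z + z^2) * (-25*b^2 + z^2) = 75*b^4 - 50*b^3*z - 28*b^2*z^2 + 2*b*z^3 + z^4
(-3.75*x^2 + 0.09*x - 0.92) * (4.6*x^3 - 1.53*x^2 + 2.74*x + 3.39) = -17.25*x^5 + 6.1515*x^4 - 14.6447*x^3 - 11.0583*x^2 - 2.2157*x - 3.1188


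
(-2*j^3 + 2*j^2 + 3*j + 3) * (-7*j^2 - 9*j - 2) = 14*j^5 + 4*j^4 - 35*j^3 - 52*j^2 - 33*j - 6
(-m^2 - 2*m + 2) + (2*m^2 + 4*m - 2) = m^2 + 2*m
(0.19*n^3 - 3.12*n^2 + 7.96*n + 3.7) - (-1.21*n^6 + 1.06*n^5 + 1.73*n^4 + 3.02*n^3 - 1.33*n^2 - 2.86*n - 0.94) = 1.21*n^6 - 1.06*n^5 - 1.73*n^4 - 2.83*n^3 - 1.79*n^2 + 10.82*n + 4.64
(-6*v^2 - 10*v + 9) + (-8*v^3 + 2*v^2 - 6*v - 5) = -8*v^3 - 4*v^2 - 16*v + 4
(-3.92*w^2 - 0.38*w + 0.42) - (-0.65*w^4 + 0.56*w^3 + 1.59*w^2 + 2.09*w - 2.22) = 0.65*w^4 - 0.56*w^3 - 5.51*w^2 - 2.47*w + 2.64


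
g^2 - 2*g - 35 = (g - 7)*(g + 5)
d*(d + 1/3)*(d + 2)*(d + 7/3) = d^4 + 14*d^3/3 + 55*d^2/9 + 14*d/9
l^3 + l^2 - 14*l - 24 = (l - 4)*(l + 2)*(l + 3)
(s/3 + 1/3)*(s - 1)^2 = s^3/3 - s^2/3 - s/3 + 1/3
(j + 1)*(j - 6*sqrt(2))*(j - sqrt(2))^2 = j^4 - 8*sqrt(2)*j^3 + j^3 - 8*sqrt(2)*j^2 + 26*j^2 - 12*sqrt(2)*j + 26*j - 12*sqrt(2)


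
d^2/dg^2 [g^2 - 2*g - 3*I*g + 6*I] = 2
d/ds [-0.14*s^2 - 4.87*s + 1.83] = -0.28*s - 4.87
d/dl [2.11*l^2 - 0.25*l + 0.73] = 4.22*l - 0.25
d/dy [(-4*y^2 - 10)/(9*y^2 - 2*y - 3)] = 4*(2*y^2 + 51*y - 5)/(81*y^4 - 36*y^3 - 50*y^2 + 12*y + 9)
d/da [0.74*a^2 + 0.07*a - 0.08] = 1.48*a + 0.07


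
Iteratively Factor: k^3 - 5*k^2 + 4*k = (k - 4)*(k^2 - k) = k*(k - 4)*(k - 1)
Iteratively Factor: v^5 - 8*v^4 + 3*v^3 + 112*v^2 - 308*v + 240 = (v - 5)*(v^4 - 3*v^3 - 12*v^2 + 52*v - 48) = (v - 5)*(v - 2)*(v^3 - v^2 - 14*v + 24) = (v - 5)*(v - 3)*(v - 2)*(v^2 + 2*v - 8) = (v - 5)*(v - 3)*(v - 2)*(v + 4)*(v - 2)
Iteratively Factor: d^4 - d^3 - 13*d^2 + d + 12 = (d + 1)*(d^3 - 2*d^2 - 11*d + 12) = (d - 1)*(d + 1)*(d^2 - d - 12) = (d - 1)*(d + 1)*(d + 3)*(d - 4)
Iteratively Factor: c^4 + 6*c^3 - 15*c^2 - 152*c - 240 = (c + 3)*(c^3 + 3*c^2 - 24*c - 80) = (c - 5)*(c + 3)*(c^2 + 8*c + 16) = (c - 5)*(c + 3)*(c + 4)*(c + 4)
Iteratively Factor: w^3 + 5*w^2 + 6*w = (w)*(w^2 + 5*w + 6) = w*(w + 2)*(w + 3)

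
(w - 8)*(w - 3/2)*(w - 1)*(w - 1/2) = w^4 - 11*w^3 + 107*w^2/4 - 91*w/4 + 6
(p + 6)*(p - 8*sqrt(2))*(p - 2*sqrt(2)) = p^3 - 10*sqrt(2)*p^2 + 6*p^2 - 60*sqrt(2)*p + 32*p + 192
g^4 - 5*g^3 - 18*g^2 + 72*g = g*(g - 6)*(g - 3)*(g + 4)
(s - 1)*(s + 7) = s^2 + 6*s - 7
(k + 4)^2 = k^2 + 8*k + 16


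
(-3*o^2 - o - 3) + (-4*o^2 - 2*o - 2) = -7*o^2 - 3*o - 5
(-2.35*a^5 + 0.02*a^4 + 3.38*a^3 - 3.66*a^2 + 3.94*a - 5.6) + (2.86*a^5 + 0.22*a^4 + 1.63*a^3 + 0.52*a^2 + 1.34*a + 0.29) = 0.51*a^5 + 0.24*a^4 + 5.01*a^3 - 3.14*a^2 + 5.28*a - 5.31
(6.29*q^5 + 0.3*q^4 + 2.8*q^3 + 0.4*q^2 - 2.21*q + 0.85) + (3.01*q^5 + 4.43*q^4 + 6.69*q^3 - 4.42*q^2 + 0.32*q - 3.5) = 9.3*q^5 + 4.73*q^4 + 9.49*q^3 - 4.02*q^2 - 1.89*q - 2.65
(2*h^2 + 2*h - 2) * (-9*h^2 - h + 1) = -18*h^4 - 20*h^3 + 18*h^2 + 4*h - 2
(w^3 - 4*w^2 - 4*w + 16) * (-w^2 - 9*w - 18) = -w^5 - 5*w^4 + 22*w^3 + 92*w^2 - 72*w - 288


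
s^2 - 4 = (s - 2)*(s + 2)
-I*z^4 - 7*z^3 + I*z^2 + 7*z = z*(z - 1)*(z - 7*I)*(-I*z - I)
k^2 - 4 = (k - 2)*(k + 2)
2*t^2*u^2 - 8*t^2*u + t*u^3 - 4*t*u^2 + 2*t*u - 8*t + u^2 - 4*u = (2*t + u)*(u - 4)*(t*u + 1)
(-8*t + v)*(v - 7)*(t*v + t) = -8*t^2*v^2 + 48*t^2*v + 56*t^2 + t*v^3 - 6*t*v^2 - 7*t*v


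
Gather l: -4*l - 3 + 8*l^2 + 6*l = 8*l^2 + 2*l - 3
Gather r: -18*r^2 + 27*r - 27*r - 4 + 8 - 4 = -18*r^2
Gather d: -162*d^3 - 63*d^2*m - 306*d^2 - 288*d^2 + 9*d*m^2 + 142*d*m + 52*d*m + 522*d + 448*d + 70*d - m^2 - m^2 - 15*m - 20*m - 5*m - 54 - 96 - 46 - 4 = -162*d^3 + d^2*(-63*m - 594) + d*(9*m^2 + 194*m + 1040) - 2*m^2 - 40*m - 200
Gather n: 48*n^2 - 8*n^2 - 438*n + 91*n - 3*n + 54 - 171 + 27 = 40*n^2 - 350*n - 90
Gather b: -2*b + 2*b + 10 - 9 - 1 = 0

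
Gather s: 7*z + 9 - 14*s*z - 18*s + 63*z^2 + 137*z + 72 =s*(-14*z - 18) + 63*z^2 + 144*z + 81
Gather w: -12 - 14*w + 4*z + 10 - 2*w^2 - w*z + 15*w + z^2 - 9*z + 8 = -2*w^2 + w*(1 - z) + z^2 - 5*z + 6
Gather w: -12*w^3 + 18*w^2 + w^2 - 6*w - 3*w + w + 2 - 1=-12*w^3 + 19*w^2 - 8*w + 1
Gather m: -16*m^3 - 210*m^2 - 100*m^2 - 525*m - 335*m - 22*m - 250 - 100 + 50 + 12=-16*m^3 - 310*m^2 - 882*m - 288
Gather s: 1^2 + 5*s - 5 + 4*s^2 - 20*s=4*s^2 - 15*s - 4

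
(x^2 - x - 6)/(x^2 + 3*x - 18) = (x + 2)/(x + 6)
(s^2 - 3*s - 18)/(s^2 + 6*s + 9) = (s - 6)/(s + 3)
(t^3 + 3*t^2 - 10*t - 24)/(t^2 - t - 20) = (t^2 - t - 6)/(t - 5)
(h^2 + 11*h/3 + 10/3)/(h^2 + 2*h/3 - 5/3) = (h + 2)/(h - 1)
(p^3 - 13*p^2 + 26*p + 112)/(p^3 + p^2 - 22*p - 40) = (p^2 - 15*p + 56)/(p^2 - p - 20)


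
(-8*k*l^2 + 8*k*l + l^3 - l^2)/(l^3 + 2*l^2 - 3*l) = (-8*k + l)/(l + 3)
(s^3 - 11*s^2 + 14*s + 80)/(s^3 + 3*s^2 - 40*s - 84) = (s^2 - 13*s + 40)/(s^2 + s - 42)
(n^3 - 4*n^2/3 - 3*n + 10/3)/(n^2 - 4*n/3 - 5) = (n^2 - 3*n + 2)/(n - 3)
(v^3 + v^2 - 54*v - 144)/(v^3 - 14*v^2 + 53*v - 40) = (v^2 + 9*v + 18)/(v^2 - 6*v + 5)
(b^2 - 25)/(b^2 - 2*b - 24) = (25 - b^2)/(-b^2 + 2*b + 24)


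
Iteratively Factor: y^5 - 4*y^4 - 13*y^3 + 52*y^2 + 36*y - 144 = (y - 3)*(y^4 - y^3 - 16*y^2 + 4*y + 48) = (y - 3)*(y + 2)*(y^3 - 3*y^2 - 10*y + 24) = (y - 3)*(y + 2)*(y + 3)*(y^2 - 6*y + 8) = (y - 4)*(y - 3)*(y + 2)*(y + 3)*(y - 2)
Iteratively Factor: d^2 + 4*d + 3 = (d + 1)*(d + 3)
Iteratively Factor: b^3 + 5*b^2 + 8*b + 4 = (b + 1)*(b^2 + 4*b + 4) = (b + 1)*(b + 2)*(b + 2)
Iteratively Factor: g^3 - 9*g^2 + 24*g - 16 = (g - 4)*(g^2 - 5*g + 4) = (g - 4)*(g - 1)*(g - 4)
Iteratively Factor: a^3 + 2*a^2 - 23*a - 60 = (a + 4)*(a^2 - 2*a - 15) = (a + 3)*(a + 4)*(a - 5)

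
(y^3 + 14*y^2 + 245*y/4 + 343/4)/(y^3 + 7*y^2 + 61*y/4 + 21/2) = (2*y^2 + 21*y + 49)/(2*y^2 + 7*y + 6)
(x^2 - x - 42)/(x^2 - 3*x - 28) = (x + 6)/(x + 4)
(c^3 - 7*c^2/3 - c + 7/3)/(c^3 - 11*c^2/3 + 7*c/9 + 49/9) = 3*(c - 1)/(3*c - 7)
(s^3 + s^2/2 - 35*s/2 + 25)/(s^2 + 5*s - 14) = (2*s^2 + 5*s - 25)/(2*(s + 7))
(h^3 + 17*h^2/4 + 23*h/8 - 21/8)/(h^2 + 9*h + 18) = (8*h^2 + 10*h - 7)/(8*(h + 6))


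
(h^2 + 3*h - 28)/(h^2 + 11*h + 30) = (h^2 + 3*h - 28)/(h^2 + 11*h + 30)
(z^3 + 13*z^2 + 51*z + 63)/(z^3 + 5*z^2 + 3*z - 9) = (z + 7)/(z - 1)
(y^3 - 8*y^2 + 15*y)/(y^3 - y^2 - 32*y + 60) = y*(y - 3)/(y^2 + 4*y - 12)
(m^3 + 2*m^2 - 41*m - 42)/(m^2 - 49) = (m^2 - 5*m - 6)/(m - 7)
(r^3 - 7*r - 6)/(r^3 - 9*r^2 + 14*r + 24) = (r^2 - r - 6)/(r^2 - 10*r + 24)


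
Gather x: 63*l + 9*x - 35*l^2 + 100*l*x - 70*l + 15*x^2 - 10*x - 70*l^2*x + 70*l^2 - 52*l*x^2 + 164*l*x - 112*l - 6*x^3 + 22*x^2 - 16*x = 35*l^2 - 119*l - 6*x^3 + x^2*(37 - 52*l) + x*(-70*l^2 + 264*l - 17)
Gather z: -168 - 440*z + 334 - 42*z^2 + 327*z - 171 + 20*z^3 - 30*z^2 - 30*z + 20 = 20*z^3 - 72*z^2 - 143*z + 15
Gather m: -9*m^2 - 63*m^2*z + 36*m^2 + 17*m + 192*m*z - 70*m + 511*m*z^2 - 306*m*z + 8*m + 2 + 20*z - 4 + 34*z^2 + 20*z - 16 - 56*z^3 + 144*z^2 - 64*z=m^2*(27 - 63*z) + m*(511*z^2 - 114*z - 45) - 56*z^3 + 178*z^2 - 24*z - 18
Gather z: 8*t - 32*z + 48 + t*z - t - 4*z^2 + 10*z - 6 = 7*t - 4*z^2 + z*(t - 22) + 42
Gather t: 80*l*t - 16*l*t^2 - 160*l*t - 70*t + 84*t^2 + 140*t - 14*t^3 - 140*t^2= -14*t^3 + t^2*(-16*l - 56) + t*(70 - 80*l)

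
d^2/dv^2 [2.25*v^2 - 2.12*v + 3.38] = 4.50000000000000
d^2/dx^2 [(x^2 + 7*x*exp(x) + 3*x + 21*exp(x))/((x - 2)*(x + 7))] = (7*x^5*exp(x) + 77*x^4*exp(x) + 49*x^3*exp(x) - 4*x^3 - 1547*x^2*exp(x) + 84*x^2 - 1204*x*exp(x) + 252*x + 12418*exp(x) + 812)/(x^6 + 15*x^5 + 33*x^4 - 295*x^3 - 462*x^2 + 2940*x - 2744)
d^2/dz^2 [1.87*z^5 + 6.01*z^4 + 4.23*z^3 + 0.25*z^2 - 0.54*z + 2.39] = 37.4*z^3 + 72.12*z^2 + 25.38*z + 0.5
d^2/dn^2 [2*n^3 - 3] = 12*n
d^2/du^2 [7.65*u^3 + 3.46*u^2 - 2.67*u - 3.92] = 45.9*u + 6.92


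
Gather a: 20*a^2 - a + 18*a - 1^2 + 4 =20*a^2 + 17*a + 3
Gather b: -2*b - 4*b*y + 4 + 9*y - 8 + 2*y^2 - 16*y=b*(-4*y - 2) + 2*y^2 - 7*y - 4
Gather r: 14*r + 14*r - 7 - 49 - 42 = 28*r - 98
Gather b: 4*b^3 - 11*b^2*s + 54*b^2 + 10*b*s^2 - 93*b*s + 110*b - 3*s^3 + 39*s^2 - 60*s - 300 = 4*b^3 + b^2*(54 - 11*s) + b*(10*s^2 - 93*s + 110) - 3*s^3 + 39*s^2 - 60*s - 300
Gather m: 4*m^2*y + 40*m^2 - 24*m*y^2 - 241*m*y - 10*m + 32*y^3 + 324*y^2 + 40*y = m^2*(4*y + 40) + m*(-24*y^2 - 241*y - 10) + 32*y^3 + 324*y^2 + 40*y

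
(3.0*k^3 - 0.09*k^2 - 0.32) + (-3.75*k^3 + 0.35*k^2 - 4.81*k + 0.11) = -0.75*k^3 + 0.26*k^2 - 4.81*k - 0.21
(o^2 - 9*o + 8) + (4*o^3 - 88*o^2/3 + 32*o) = 4*o^3 - 85*o^2/3 + 23*o + 8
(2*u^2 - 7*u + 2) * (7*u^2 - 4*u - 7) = 14*u^4 - 57*u^3 + 28*u^2 + 41*u - 14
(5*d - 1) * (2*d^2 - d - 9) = 10*d^3 - 7*d^2 - 44*d + 9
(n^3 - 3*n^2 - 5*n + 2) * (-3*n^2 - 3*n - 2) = -3*n^5 + 6*n^4 + 22*n^3 + 15*n^2 + 4*n - 4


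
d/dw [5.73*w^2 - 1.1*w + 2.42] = 11.46*w - 1.1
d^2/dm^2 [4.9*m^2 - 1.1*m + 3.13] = 9.80000000000000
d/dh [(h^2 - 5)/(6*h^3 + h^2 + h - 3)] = (2*h*(6*h^3 + h^2 + h - 3) - (h^2 - 5)*(18*h^2 + 2*h + 1))/(6*h^3 + h^2 + h - 3)^2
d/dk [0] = 0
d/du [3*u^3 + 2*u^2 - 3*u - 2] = 9*u^2 + 4*u - 3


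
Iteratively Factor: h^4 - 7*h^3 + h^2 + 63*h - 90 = (h - 5)*(h^3 - 2*h^2 - 9*h + 18) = (h - 5)*(h + 3)*(h^2 - 5*h + 6) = (h - 5)*(h - 3)*(h + 3)*(h - 2)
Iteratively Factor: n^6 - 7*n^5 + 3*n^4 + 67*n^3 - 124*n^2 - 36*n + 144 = (n - 3)*(n^5 - 4*n^4 - 9*n^3 + 40*n^2 - 4*n - 48) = (n - 3)*(n - 2)*(n^4 - 2*n^3 - 13*n^2 + 14*n + 24) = (n - 3)*(n - 2)*(n + 1)*(n^3 - 3*n^2 - 10*n + 24) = (n - 3)*(n - 2)*(n + 1)*(n + 3)*(n^2 - 6*n + 8) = (n - 4)*(n - 3)*(n - 2)*(n + 1)*(n + 3)*(n - 2)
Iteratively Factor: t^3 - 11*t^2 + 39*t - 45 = (t - 3)*(t^2 - 8*t + 15) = (t - 3)^2*(t - 5)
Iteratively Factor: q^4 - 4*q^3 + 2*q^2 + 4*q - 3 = (q - 1)*(q^3 - 3*q^2 - q + 3) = (q - 1)^2*(q^2 - 2*q - 3) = (q - 1)^2*(q + 1)*(q - 3)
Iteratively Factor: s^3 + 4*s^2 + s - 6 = (s + 2)*(s^2 + 2*s - 3) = (s + 2)*(s + 3)*(s - 1)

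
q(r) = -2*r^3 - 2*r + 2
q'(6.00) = -218.00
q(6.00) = -442.00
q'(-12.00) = -866.00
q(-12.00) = 3482.00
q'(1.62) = -17.75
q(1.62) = -9.74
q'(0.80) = -5.84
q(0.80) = -0.62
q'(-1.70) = -19.34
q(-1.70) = 15.23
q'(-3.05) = -57.82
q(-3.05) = 64.85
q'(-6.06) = -222.34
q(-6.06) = 459.21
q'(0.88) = -6.65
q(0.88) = -1.12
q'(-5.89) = -210.15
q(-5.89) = 422.45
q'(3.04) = -57.45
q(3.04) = -60.27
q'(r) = -6*r^2 - 2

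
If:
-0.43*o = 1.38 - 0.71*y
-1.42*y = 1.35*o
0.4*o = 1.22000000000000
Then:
No Solution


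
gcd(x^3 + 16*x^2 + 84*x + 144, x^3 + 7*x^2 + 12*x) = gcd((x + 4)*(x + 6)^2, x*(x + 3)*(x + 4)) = x + 4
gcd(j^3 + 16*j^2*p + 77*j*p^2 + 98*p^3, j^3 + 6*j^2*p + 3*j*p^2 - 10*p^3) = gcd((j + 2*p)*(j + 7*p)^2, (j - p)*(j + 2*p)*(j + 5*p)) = j + 2*p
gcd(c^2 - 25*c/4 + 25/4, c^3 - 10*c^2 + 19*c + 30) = c - 5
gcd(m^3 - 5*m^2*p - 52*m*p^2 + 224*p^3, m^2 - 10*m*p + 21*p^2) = 1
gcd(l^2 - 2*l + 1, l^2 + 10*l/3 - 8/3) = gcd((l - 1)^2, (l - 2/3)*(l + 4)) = 1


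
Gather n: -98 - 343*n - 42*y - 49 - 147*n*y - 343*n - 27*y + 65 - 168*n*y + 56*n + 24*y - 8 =n*(-315*y - 630) - 45*y - 90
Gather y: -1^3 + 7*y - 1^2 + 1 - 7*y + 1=0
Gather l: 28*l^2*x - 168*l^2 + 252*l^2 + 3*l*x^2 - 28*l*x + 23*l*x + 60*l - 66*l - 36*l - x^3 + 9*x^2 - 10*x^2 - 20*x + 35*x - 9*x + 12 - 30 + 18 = l^2*(28*x + 84) + l*(3*x^2 - 5*x - 42) - x^3 - x^2 + 6*x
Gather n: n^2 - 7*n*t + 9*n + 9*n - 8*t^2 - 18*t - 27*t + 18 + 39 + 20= n^2 + n*(18 - 7*t) - 8*t^2 - 45*t + 77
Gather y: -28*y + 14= 14 - 28*y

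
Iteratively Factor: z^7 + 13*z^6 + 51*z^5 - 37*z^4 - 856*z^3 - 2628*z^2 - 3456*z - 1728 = (z + 3)*(z^6 + 10*z^5 + 21*z^4 - 100*z^3 - 556*z^2 - 960*z - 576) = (z + 2)*(z + 3)*(z^5 + 8*z^4 + 5*z^3 - 110*z^2 - 336*z - 288) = (z - 4)*(z + 2)*(z + 3)*(z^4 + 12*z^3 + 53*z^2 + 102*z + 72) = (z - 4)*(z + 2)^2*(z + 3)*(z^3 + 10*z^2 + 33*z + 36) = (z - 4)*(z + 2)^2*(z + 3)*(z + 4)*(z^2 + 6*z + 9) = (z - 4)*(z + 2)^2*(z + 3)^2*(z + 4)*(z + 3)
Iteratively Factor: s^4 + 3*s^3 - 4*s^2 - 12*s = (s - 2)*(s^3 + 5*s^2 + 6*s) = (s - 2)*(s + 2)*(s^2 + 3*s) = s*(s - 2)*(s + 2)*(s + 3)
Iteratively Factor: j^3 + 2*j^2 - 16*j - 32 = (j + 2)*(j^2 - 16) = (j + 2)*(j + 4)*(j - 4)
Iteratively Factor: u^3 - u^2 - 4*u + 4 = (u - 1)*(u^2 - 4) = (u - 1)*(u + 2)*(u - 2)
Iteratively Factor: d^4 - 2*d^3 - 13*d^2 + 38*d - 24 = (d - 3)*(d^3 + d^2 - 10*d + 8) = (d - 3)*(d - 2)*(d^2 + 3*d - 4) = (d - 3)*(d - 2)*(d + 4)*(d - 1)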